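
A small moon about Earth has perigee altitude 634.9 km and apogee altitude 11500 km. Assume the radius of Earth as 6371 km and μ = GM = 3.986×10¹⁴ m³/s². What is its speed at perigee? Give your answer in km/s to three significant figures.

v ≈ 9.04 km/s

r_p = 6371 + 634.9 = 7005.9 km = 7.0059×10⁶ m.
r_a = 6371 + 11500 = 17871 km = 1.7871×10⁷ m.
Semi-major axis a = (r_p + r_a)/2 = 12438 km = 1.244×10⁷ m.
Vis-viva: v² = μ(2/r − 1/a) = 3.986×10¹⁴ × (2.855×10⁻⁷ − 8.040×10⁻⁸) = 8.174×10⁷ m²/s².
v = 9041 m/s = 9.041 km/s.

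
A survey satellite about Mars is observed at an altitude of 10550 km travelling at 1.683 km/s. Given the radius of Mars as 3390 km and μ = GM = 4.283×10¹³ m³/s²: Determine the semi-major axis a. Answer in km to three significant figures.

a ≈ 12900 km

r = 3390 + 10550 = 13940 km = 1.394×10⁷ m.
Specific orbital energy ε = v²/2 − μ/r = (1683)²/2 − 4.283×10¹³/1.394×10⁷ = -1.656×10⁶ J/kg.
Since ε = −μ/(2a), a = −μ/(2ε) = 1.293×10⁷ m = 12930 km.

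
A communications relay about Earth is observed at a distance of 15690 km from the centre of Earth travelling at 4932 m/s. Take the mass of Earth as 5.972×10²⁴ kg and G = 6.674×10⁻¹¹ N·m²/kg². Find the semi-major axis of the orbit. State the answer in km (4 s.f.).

μ = GM = 6.674×10⁻¹¹ × 5.972×10²⁴ = 3.986×10¹⁴ m³/s².
r = 1.569×10⁷ m.
Specific orbital energy ε = v²/2 − μ/r = (4932)²/2 − 3.986×10¹⁴/1.569×10⁷ = -1.324×10⁷ J/kg.
Since ε = −μ/(2a), a = −μ/(2ε) = 1.505×10⁷ m = 15051 km.

a ≈ 15050 km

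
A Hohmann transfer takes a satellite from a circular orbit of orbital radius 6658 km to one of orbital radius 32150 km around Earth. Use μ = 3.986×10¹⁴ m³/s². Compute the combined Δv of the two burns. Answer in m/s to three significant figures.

r₁ = 6658 km = 6.658×10⁶ m.
r₂ = 32150 km = 3.215×10⁷ m.
Transfer ellipse a_t = (r₁ + r₂)/2 = 1.940×10⁷ m.
At r₁: circular v_c1 = √(μ/r₁) = 7737 m/s; transfer-perigee v_p = √[μ(2/r₁ − 1/a_t)] = 9960 m/s.
Δv₁ = v_p − v_c1 = 2222 m/s.
At r₂: circular v_c2 = √(μ/r₂) = 3521 m/s; transfer-apogee v_a = √[μ(2/r₂ − 1/a_t)] = 2063 m/s.
Δv₂ = v_c2 − v_a = 1459 m/s.
Total Δv = Δv₁ + Δv₂ = 3681 m/s.

Δv_total ≈ 3680 m/s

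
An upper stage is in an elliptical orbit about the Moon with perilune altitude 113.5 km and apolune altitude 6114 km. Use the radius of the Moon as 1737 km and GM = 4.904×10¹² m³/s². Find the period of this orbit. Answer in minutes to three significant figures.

T ≈ 505 minutes

r_p = 1737 + 113.5 = 1850.5 km = 1.8505×10⁶ m.
r_a = 1737 + 6114 = 7851.0 km = 7.8510×10⁶ m.
Semi-major axis a = (r_p + r_a)/2 = (1850.5 + 7851.0)/2 = 4850.8 km = 4.851×10⁶ m.
By Kepler's third law T = 2π√(a³/μ) = 2π × 4.824×10³ = 3.031×10⁴ s.
= 505.2 minutes.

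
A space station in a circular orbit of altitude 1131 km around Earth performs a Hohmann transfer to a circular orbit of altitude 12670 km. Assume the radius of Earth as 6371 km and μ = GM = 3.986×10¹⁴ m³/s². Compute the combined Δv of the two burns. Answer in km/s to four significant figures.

Δv_total ≈ 2.577 km/s

r₁ = 6371 + 1131 = 7502.0 km = 7.5020×10⁶ m.
r₂ = 6371 + 12670 = 19041 km = 1.9041×10⁷ m.
Transfer ellipse a_t = (r₁ + r₂)/2 = 1.327×10⁷ m.
At r₁: circular v_c1 = √(μ/r₁) = 7289 m/s; transfer-perigee v_p = √[μ(2/r₁ − 1/a_t)] = 8731 m/s.
Δv₁ = v_p − v_c1 = 1442 m/s.
At r₂: circular v_c2 = √(μ/r₂) = 4575 m/s; transfer-apogee v_a = √[μ(2/r₂ − 1/a_t)] = 3440 m/s.
Δv₂ = v_c2 − v_a = 1135 m/s.
Total Δv = Δv₁ + Δv₂ = 2577 m/s = 2.577 km/s.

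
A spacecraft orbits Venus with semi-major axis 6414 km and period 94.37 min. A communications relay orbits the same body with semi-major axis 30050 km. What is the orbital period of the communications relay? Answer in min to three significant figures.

Kepler's third law: T² ∝ a³, so T₂ = T₁ (a₂/a₁)^(3/2).
a₂/a₁ = 4.685, (a₂/a₁)^(3/2) = 10.14.
T₂ = 94.37 × 10.14 = 957.0 min.

T₂ ≈ 957 min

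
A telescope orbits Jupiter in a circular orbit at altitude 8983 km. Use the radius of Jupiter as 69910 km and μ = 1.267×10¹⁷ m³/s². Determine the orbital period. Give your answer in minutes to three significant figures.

r = 69910 + 8983 = 78893 km = 7.8893×10⁷ m.
Kepler's third law: T = 2π√(r³/μ) = 2π√((7.889×10⁷)³ / 1.267×10¹⁷).
r³/μ = 3.876×10⁶ s², so T = 2π × 1.969×10³ = 1.237×10⁴ s.
Converting: 1.237×10⁴ s ÷ 60.00 = 206.2 minutes.

T ≈ 206 minutes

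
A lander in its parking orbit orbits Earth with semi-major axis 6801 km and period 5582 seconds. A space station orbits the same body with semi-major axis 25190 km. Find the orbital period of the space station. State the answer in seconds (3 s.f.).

Kepler's third law: T² ∝ a³, so T₂ = T₁ (a₂/a₁)^(3/2).
a₂/a₁ = 3.704, (a₂/a₁)^(3/2) = 7.128.
T₂ = 5582 × 7.128 = 39790 seconds.

T₂ ≈ 39800 seconds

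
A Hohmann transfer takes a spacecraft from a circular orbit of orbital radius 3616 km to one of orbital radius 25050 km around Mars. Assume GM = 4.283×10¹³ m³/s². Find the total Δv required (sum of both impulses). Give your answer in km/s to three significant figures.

r₁ = 3616 km = 3.616×10⁶ m.
r₂ = 25050 km = 2.505×10⁷ m.
Transfer ellipse a_t = (r₁ + r₂)/2 = 1.433×10⁷ m.
At r₁: circular v_c1 = √(μ/r₁) = 3442 m/s; transfer-periapsis v_p = √[μ(2/r₁ − 1/a_t)] = 4550 m/s.
Δv₁ = v_p − v_c1 = 1108 m/s.
At r₂: circular v_c2 = √(μ/r₂) = 1308 m/s; transfer-apoapsis v_a = √[μ(2/r₂ − 1/a_t)] = 656.8 m/s.
Δv₂ = v_c2 − v_a = 650.8 m/s.
Total Δv = Δv₁ + Δv₂ = 1759 m/s = 1.759 km/s.

Δv_total ≈ 1.76 km/s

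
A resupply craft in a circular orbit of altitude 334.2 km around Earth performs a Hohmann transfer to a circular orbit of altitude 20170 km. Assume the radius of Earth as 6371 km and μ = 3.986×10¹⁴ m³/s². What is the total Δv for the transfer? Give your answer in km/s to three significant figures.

Δv_total ≈ 3.45 km/s

r₁ = 6371 + 334.2 = 6705.2 km = 6.7052×10⁶ m.
r₂ = 6371 + 20170 = 26541 km = 2.6541×10⁷ m.
Transfer ellipse a_t = (r₁ + r₂)/2 = 1.662×10⁷ m.
At r₁: circular v_c1 = √(μ/r₁) = 7710 m/s; transfer-perigee v_p = √[μ(2/r₁ − 1/a_t)] = 9742 m/s.
Δv₁ = v_p − v_c1 = 2032 m/s.
At r₂: circular v_c2 = √(μ/r₂) = 3875 m/s; transfer-apogee v_a = √[μ(2/r₂ − 1/a_t)] = 2461 m/s.
Δv₂ = v_c2 − v_a = 1414 m/s.
Total Δv = Δv₁ + Δv₂ = 3446 m/s = 3.446 km/s.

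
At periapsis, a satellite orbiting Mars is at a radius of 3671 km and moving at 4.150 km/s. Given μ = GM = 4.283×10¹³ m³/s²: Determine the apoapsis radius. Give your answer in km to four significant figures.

r_p = 3.671×10⁶ m.
Specific energy ε = v²/2 − μ/r = -3.056×10⁶ J/kg, so a = −μ/(2ε) = 7.008×10⁶ m.
The apsides satisfy r_p + r_a = 2a, so the apoapsis radius is 2a − r_p = 1.034×10⁷ m = 10345 km.

apoapsis radius ≈ 10340 km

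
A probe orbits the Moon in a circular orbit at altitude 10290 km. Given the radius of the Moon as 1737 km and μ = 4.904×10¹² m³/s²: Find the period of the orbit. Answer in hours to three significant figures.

r = 1737 + 10290 = 12027 km = 1.2027×10⁷ m.
Kepler's third law: T = 2π√(r³/μ) = 2π√((1.203×10⁷)³ / 4.904×10¹²).
r³/μ = 3.547×10⁸ s², so T = 2π × 1.883×10⁴ = 1.183×10⁵ s.
Converting: 1.183×10⁵ s ÷ 3600 = 32.87 hours.

T ≈ 32.9 hours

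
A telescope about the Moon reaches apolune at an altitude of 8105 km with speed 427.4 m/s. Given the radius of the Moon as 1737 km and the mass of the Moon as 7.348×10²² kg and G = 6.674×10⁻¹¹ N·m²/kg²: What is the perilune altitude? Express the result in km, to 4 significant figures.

μ = GM = 6.674×10⁻¹¹ × 7.348×10²² = 4.904×10¹² m³/s².
r_a = 1737 + 8105 = 9842.0 km = 9.842×10⁶ m.
Specific energy ε = v²/2 − μ/r = -4.069×10⁵ J/kg, so a = −μ/(2ε) = 6.025×10⁶ m.
The apsides satisfy r_p + r_a = 2a, so the perilune radius is 2a − r_a = 2.209×10⁶ m = 2209.0 km.
Perilune altitude = 2209.0 − 1737 = 471.97 km.

perilune altitude ≈ 472.0 km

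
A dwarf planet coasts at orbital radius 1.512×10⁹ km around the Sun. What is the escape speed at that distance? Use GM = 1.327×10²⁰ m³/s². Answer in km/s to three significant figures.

r = 1.512×10⁹ km = 1.512×10¹² m.
Escape speed v_esc = √(2μ/r) = √(2 × 1.327×10²⁰ / 1.512×10¹²) = √(1.755×10⁸) = 13250 m/s.
= 13.25 km/s.

v_esc ≈ 13.2 km/s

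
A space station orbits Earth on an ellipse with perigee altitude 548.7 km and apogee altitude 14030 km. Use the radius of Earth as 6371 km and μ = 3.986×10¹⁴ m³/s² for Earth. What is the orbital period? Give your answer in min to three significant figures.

r_p = 6371 + 548.7 = 6919.7 km = 6.9197×10⁶ m.
r_a = 6371 + 14030 = 20401 km = 2.0401×10⁷ m.
Semi-major axis a = (r_p + r_a)/2 = (6919.7 + 20401)/2 = 13660 km = 1.366×10⁷ m.
By Kepler's third law T = 2π√(a³/μ) = 2π × 2.529×10³ = 1.589×10⁴ s.
= 264.8 min.

T ≈ 265 min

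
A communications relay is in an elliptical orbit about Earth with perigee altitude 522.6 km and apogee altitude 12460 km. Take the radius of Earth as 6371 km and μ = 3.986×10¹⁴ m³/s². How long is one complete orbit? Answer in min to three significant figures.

T ≈ 242 min

r_p = 6371 + 522.6 = 6893.6 km = 6.8936×10⁶ m.
r_a = 6371 + 12460 = 18831 km = 1.8831×10⁷ m.
Semi-major axis a = (r_p + r_a)/2 = (6893.6 + 18831)/2 = 12862 km = 1.286×10⁷ m.
By Kepler's third law T = 2π√(a³/μ) = 2π × 2.311×10³ = 1.452×10⁴ s.
= 242.0 min.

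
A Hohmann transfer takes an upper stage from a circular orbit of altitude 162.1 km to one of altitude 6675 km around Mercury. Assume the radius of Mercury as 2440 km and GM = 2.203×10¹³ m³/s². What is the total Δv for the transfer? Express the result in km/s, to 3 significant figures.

Δv_total ≈ 1.24 km/s

r₁ = 2440 + 162.1 = 2602.1 km = 2.6021×10⁶ m.
r₂ = 2440 + 6675 = 9115.0 km = 9.1150×10⁶ m.
Transfer ellipse a_t = (r₁ + r₂)/2 = 5.859×10⁶ m.
At r₁: circular v_c1 = √(μ/r₁) = 2910 m/s; transfer-periherm v_p = √[μ(2/r₁ − 1/a_t)] = 3629 m/s.
Δv₁ = v_p − v_c1 = 719.7 m/s.
At r₂: circular v_c2 = √(μ/r₂) = 1555 m/s; transfer-apoherm v_a = √[μ(2/r₂ − 1/a_t)] = 1036 m/s.
Δv₂ = v_c2 − v_a = 518.6 m/s.
Total Δv = Δv₁ + Δv₂ = 1238 m/s = 1.238 km/s.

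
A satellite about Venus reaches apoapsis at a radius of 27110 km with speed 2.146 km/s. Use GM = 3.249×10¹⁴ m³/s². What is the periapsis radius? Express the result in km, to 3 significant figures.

r_a = 2.711×10⁷ m.
Specific energy ε = v²/2 − μ/r = -9.682×10⁶ J/kg, so a = −μ/(2ε) = 1.678×10⁷ m.
The apsides satisfy r_p + r_a = 2a, so the periapsis radius is 2a − r_a = 6.448×10⁶ m = 6447.6 km.

periapsis radius ≈ 6450 km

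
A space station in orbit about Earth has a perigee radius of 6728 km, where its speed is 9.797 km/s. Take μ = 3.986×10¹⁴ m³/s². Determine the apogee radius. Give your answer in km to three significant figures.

r_p = 6.728×10⁶ m.
Specific energy ε = v²/2 − μ/r = -1.125×10⁷ J/kg, so a = −μ/(2ε) = 1.771×10⁷ m.
The apsides satisfy r_p + r_a = 2a, so the apogee radius is 2a − r_p = 2.869×10⁷ m = 28689 km.

apogee radius ≈ 28700 km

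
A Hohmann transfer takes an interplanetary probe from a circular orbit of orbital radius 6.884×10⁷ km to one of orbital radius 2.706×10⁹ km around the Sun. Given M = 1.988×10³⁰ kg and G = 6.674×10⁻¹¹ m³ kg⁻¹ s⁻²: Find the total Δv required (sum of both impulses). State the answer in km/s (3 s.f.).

μ = GM = 6.674×10⁻¹¹ × 1.988×10³⁰ = 1.327×10²⁰ m³/s².
r₁ = 6.884×10⁷ km = 6.884×10¹⁰ m.
r₂ = 2.706×10⁹ km = 2.706×10¹² m.
Transfer ellipse a_t = (r₁ + r₂)/2 = 1.387×10¹² m.
At r₁: circular v_c1 = √(μ/r₁) = 43900 m/s; transfer-perihelion v_p = √[μ(2/r₁ − 1/a_t)] = 61310 m/s.
Δv₁ = v_p − v_c1 = 17410 m/s.
At r₂: circular v_c2 = √(μ/r₂) = 7002 m/s; transfer-aphelion v_a = √[μ(2/r₂ − 1/a_t)] = 1560 m/s.
Δv₂ = v_c2 − v_a = 5443 m/s.
Total Δv = Δv₁ + Δv₂ = 22850 m/s = 22.85 km/s.

Δv_total ≈ 22.9 km/s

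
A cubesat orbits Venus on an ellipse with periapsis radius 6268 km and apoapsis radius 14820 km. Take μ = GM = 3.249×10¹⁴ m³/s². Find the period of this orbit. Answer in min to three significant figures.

T ≈ 199 min

Semi-major axis a = (r_p + r_a)/2 = (6268.0 + 14820)/2 = 10544 km = 1.054×10⁷ m.
By Kepler's third law T = 2π√(a³/μ) = 2π × 1.899×10³ = 1.193×10⁴ s.
= 198.9 min.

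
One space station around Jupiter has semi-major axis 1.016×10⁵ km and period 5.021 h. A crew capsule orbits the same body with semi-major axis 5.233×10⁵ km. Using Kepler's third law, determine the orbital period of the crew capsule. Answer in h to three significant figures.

Kepler's third law: T² ∝ a³, so T₂ = T₁ (a₂/a₁)^(3/2).
a₂/a₁ = 5.151, (a₂/a₁)^(3/2) = 11.69.
T₂ = 5.021 × 11.69 = 58.69 h.

T₂ ≈ 58.7 h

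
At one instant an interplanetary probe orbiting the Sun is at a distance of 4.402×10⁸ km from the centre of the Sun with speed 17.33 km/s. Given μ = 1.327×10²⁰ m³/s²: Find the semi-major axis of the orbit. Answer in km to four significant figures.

a ≈ 4.386×10⁸ km

r = 4.402×10¹¹ m.
Vis-viva rearranged: 1/a = 2/r − v²/μ = 4.543×10⁻¹² − 2.263×10⁻¹² = 2.280×10⁻¹² m⁻¹.
a = 4.386×10¹¹ m = 4.3856×10⁸ km.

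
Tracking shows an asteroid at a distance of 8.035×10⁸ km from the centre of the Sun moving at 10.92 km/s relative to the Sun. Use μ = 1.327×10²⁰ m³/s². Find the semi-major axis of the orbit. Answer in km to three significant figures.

r = 8.035×10¹¹ m.
Vis-viva rearranged: 1/a = 2/r − v²/μ = 2.489×10⁻¹² − 8.986×10⁻¹³ = 1.590×10⁻¹² m⁻¹.
a = 6.287×10¹¹ m = 6.2874×10⁸ km.

a ≈ 6.29×10⁸ km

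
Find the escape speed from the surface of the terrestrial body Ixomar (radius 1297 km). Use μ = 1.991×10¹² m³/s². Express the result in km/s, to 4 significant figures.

r = R = 1.297×10⁶ m.
Escape speed v_esc = √(2μ/r) = √(2 × 1.991×10¹² / 1.297×10⁶) = √(3.070×10⁶) = 1752 m/s.
= 1.752 km/s.

v_esc ≈ 1.752 km/s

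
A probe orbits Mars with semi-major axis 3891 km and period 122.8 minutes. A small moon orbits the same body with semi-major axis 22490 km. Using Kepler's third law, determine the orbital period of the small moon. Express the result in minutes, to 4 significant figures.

Kepler's third law: T² ∝ a³, so T₂ = T₁ (a₂/a₁)^(3/2).
a₂/a₁ = 5.780, (a₂/a₁)^(3/2) = 13.90.
T₂ = 122.8 × 13.90 = 1706 minutes.

T₂ ≈ 1706 minutes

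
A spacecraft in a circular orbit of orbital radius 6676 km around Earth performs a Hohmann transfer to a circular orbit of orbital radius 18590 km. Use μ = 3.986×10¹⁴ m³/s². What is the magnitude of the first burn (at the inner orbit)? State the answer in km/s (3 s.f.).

r₁ = 6676 km = 6.676×10⁶ m.
r₂ = 18590 km = 1.859×10⁷ m.
Transfer ellipse a_t = (r₁ + r₂)/2 = 1.263×10⁷ m.
At r₁: circular v_c1 = √(μ/r₁) = 7727 m/s; transfer-perigee v_p = √[μ(2/r₁ − 1/a_t)] = 9373 m/s.
Δv₁ = v_p − v_c1 = 1646 m/s.
= 1.646 km/s.

Δv ≈ 1.65 km/s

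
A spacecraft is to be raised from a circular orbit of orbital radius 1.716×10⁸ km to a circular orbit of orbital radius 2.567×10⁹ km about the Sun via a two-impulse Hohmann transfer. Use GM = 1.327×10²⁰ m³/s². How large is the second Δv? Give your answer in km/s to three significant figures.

r₁ = 1.716×10⁸ km = 1.716×10¹¹ m.
r₂ = 2.567×10⁹ km = 2.567×10¹² m.
Transfer ellipse a_t = (r₁ + r₂)/2 = 1.369×10¹² m.
At r₁: circular v_c1 = √(μ/r₁) = 27810 m/s; transfer-perihelion v_p = √[μ(2/r₁ − 1/a_t)] = 38080 m/s.
At r₂: circular v_c2 = √(μ/r₂) = 7190 m/s; transfer-aphelion v_a = √[μ(2/r₂ − 1/a_t)] = 2545 m/s.
Δv₂ = v_c2 − v_a = 4645 m/s.
= 4.645 km/s.

Δv ≈ 4.64 km/s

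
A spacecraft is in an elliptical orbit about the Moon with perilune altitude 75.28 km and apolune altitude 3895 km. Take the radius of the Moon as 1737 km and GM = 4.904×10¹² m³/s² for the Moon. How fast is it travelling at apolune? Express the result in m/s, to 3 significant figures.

r_p = 1737 + 75.28 = 1812.3 km = 1.8123×10⁶ m.
r_a = 1737 + 3895 = 5632.0 km = 5.6320×10⁶ m.
Semi-major axis a = (r_p + r_a)/2 = 3722.1 km = 3.722×10⁶ m.
Vis-viva: v² = μ(2/r − 1/a) = 4.904×10¹² × (3.551×10⁻⁷ − 2.687×10⁻⁷) = 4.240×10⁵ m²/s².
v = 651.1 m/s.

v ≈ 651 m/s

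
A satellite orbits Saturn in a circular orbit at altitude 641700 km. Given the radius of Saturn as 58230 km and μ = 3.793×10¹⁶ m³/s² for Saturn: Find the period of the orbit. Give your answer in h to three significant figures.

r = 58230 + 641700 = 699930 km = 6.9993×10⁸ m.
Kepler's third law: T = 2π√(r³/μ) = 2π√((6.999×10⁸)³ / 3.793×10¹⁶).
r³/μ = 9.040×10⁹ s², so T = 2π × 9.508×10⁴ = 5.974×10⁵ s.
Converting: 5.974×10⁵ s ÷ 3600 = 165.9 h.

T ≈ 166 h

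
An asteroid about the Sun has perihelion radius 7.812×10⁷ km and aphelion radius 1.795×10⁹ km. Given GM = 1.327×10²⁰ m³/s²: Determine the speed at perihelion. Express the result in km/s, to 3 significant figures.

v ≈ 57.1 km/s

Semi-major axis a = (r_p + r_a)/2 = 9.3656×10⁸ km = 9.366×10¹¹ m.
Vis-viva: v² = μ(2/r − 1/a) = 1.327×10²⁰ × (2.560×10⁻¹¹ − 1.068×10⁻¹²) = 3.256×10⁹ m²/s².
v = 57060 m/s = 57.06 km/s.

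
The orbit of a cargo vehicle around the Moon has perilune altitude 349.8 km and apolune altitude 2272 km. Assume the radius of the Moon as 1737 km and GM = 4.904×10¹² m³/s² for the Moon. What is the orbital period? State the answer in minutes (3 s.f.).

r_p = 1737 + 349.8 = 2086.8 km = 2.0868×10⁶ m.
r_a = 1737 + 2272 = 4009.0 km = 4.0090×10⁶ m.
Semi-major axis a = (r_p + r_a)/2 = (2086.8 + 4009.0)/2 = 3047.9 km = 3.048×10⁶ m.
By Kepler's third law T = 2π√(a³/μ) = 2π × 2.403×10³ = 1.510×10⁴ s.
= 251.6 minutes.

T ≈ 252 minutes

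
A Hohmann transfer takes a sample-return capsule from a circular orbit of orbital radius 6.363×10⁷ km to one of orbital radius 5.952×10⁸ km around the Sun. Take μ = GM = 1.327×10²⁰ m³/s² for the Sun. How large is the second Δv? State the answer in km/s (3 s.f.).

r₁ = 6.363×10⁷ km = 6.363×10¹⁰ m.
r₂ = 5.952×10⁸ km = 5.952×10¹¹ m.
Transfer ellipse a_t = (r₁ + r₂)/2 = 3.294×10¹¹ m.
At r₁: circular v_c1 = √(μ/r₁) = 45670 m/s; transfer-perihelion v_p = √[μ(2/r₁ − 1/a_t)] = 61390 m/s.
At r₂: circular v_c2 = √(μ/r₂) = 14930 m/s; transfer-aphelion v_a = √[μ(2/r₂ − 1/a_t)] = 6562 m/s.
Δv₂ = v_c2 − v_a = 8369 m/s.
= 8.369 km/s.

Δv ≈ 8.37 km/s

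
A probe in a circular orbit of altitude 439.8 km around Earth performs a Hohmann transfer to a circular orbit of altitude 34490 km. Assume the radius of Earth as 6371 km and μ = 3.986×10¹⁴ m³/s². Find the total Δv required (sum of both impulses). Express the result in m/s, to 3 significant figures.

r₁ = 6371 + 439.8 = 6810.8 km = 6.8108×10⁶ m.
r₂ = 6371 + 34490 = 40861 km = 4.0861×10⁷ m.
Transfer ellipse a_t = (r₁ + r₂)/2 = 2.384×10⁷ m.
At r₁: circular v_c1 = √(μ/r₁) = 7650 m/s; transfer-perigee v_p = √[μ(2/r₁ − 1/a_t)] = 10020 m/s.
Δv₁ = v_p − v_c1 = 2366 m/s.
At r₂: circular v_c2 = √(μ/r₂) = 3123 m/s; transfer-apogee v_a = √[μ(2/r₂ − 1/a_t)] = 1670 m/s.
Δv₂ = v_c2 − v_a = 1454 m/s.
Total Δv = Δv₁ + Δv₂ = 3820 m/s.

Δv_total ≈ 3820 m/s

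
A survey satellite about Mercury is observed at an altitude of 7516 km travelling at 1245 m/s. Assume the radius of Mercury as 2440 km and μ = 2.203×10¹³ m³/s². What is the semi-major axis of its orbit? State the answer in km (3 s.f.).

r = 2440 + 7516 = 9956.0 km = 9.956×10⁶ m.
Specific orbital energy ε = v²/2 − μ/r = (1245)²/2 − 2.203×10¹³/9.956×10⁶ = -1.438×10⁶ J/kg.
Since ε = −μ/(2a), a = −μ/(2ε) = 7.661×10⁶ m = 7661.4 km.

a ≈ 7660 km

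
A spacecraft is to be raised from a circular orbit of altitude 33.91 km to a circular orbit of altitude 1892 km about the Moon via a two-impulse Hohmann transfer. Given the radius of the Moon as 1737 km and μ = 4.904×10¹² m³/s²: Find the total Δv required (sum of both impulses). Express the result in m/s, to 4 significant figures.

Δv_total ≈ 486.2 m/s

r₁ = 1737 + 33.91 = 1770.9 km = 1.7709×10⁶ m.
r₂ = 1737 + 1892 = 3629.0 km = 3.6290×10⁶ m.
Transfer ellipse a_t = (r₁ + r₂)/2 = 2.700×10⁶ m.
At r₁: circular v_c1 = √(μ/r₁) = 1664 m/s; transfer-perilune v_p = √[μ(2/r₁ − 1/a_t)] = 1929 m/s.
Δv₁ = v_p − v_c1 = 265.2 m/s.
At r₂: circular v_c2 = √(μ/r₂) = 1162 m/s; transfer-apolune v_a = √[μ(2/r₂ − 1/a_t)] = 941.5 m/s.
Δv₂ = v_c2 − v_a = 221.0 m/s.
Total Δv = Δv₁ + Δv₂ = 486.2 m/s.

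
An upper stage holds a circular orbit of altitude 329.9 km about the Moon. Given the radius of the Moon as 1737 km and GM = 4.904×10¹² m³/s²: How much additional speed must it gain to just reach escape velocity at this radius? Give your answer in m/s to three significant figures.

r = 1737 + 329.9 = 2066.9 km = 2.0669×10⁶ m.
Circular speed v_c = √(μ/r) = 1540 m/s.
Escape speed v_esc = √(2μ/r) = √2 × v_c = 2178 m/s.
Δv = v_esc − v_c = 638.0 m/s.

Δv ≈ 638 m/s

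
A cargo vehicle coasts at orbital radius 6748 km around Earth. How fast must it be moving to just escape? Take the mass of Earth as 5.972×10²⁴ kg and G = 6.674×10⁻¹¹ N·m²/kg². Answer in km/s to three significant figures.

v_esc ≈ 10.9 km/s

μ = GM = 6.674×10⁻¹¹ × 5.972×10²⁴ = 3.986×10¹⁴ m³/s².
r = 6748 km = 6.748×10⁶ m.
Escape speed v_esc = √(2μ/r) = √(2 × 3.986×10¹⁴ / 6.748×10⁶) = √(1.181×10⁸) = 10870 m/s.
= 10.87 km/s.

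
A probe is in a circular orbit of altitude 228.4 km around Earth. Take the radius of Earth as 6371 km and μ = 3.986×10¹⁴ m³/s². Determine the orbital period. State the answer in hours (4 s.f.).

T ≈ 1.482 hours

r = 6371 + 228.4 = 6599.4 km = 6.5994×10⁶ m.
Kepler's third law: T = 2π√(r³/μ) = 2π√((6.599×10⁶)³ / 3.986×10¹⁴).
r³/μ = 7.211×10⁵ s², so T = 2π × 8.492×10² = 5.335×10³ s.
Converting: 5.335×10³ s ÷ 3600 = 1.482 hours.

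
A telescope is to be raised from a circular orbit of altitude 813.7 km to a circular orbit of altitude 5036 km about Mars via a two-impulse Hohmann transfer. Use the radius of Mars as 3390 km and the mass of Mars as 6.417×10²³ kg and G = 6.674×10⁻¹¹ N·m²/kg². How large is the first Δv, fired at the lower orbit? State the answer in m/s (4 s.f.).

Δv ≈ 495.1 m/s

μ = GM = 6.674×10⁻¹¹ × 6.417×10²³ = 4.283×10¹³ m³/s².
r₁ = 3390 + 813.7 = 4203.7 km = 4.2037×10⁶ m.
r₂ = 3390 + 5036 = 8426.0 km = 8.4260×10⁶ m.
Transfer ellipse a_t = (r₁ + r₂)/2 = 6.315×10⁶ m.
At r₁: circular v_c1 = √(μ/r₁) = 3192 m/s; transfer-periapsis v_p = √[μ(2/r₁ − 1/a_t)] = 3687 m/s.
Δv₁ = v_p − v_c1 = 495.1 m/s.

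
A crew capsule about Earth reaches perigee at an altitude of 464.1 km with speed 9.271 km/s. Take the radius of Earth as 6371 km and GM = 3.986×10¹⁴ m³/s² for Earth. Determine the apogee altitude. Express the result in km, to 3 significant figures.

r_p = 6371 + 464.1 = 6835.1 km = 6.835×10⁶ m.
Specific energy ε = v²/2 − μ/r = -1.534×10⁷ J/kg, so a = −μ/(2ε) = 1.299×10⁷ m.
The apsides satisfy r_p + r_a = 2a, so the apogee radius is 2a − r_p = 1.915×10⁷ m = 19148 km.
Apogee altitude = 19148 − 6371 = 12777 km.

apogee altitude ≈ 12800 km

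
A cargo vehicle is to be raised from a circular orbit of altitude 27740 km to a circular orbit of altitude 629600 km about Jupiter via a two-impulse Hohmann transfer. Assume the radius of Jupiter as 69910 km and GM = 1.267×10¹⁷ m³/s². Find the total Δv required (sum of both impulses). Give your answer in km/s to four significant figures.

Δv_total ≈ 18.50 km/s

r₁ = 69910 + 27740 = 97650 km = 9.7650×10⁷ m.
r₂ = 69910 + 629600 = 699510 km = 6.9951×10⁸ m.
Transfer ellipse a_t = (r₁ + r₂)/2 = 3.986×10⁸ m.
At r₁: circular v_c1 = √(μ/r₁) = 36020 m/s; transfer-perijove v_p = √[μ(2/r₁ − 1/a_t)] = 47720 m/s.
Δv₁ = v_p − v_c1 = 11700 m/s.
At r₂: circular v_c2 = √(μ/r₂) = 13460 m/s; transfer-apojove v_a = √[μ(2/r₂ − 1/a_t)] = 6661 m/s.
Δv₂ = v_c2 − v_a = 6797 m/s.
Total Δv = Δv₁ + Δv₂ = 18500 m/s = 18.50 km/s.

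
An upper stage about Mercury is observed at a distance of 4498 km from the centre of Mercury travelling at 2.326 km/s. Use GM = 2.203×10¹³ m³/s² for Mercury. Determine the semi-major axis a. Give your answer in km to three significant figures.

a ≈ 5020 km

r = 4.498×10⁶ m.
Specific orbital energy ε = v²/2 − μ/r = (2326)²/2 − 2.203×10¹³/4.498×10⁶ = -2.193×10⁶ J/kg.
Since ε = −μ/(2a), a = −μ/(2ε) = 5.024×10⁶ m = 5023.7 km.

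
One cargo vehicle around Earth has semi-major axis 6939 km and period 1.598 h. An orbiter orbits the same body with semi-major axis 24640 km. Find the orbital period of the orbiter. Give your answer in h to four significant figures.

Kepler's third law: T² ∝ a³, so T₂ = T₁ (a₂/a₁)^(3/2).
a₂/a₁ = 3.551, (a₂/a₁)^(3/2) = 6.691.
T₂ = 1.598 × 6.691 = 10.69 h.

T₂ ≈ 10.69 h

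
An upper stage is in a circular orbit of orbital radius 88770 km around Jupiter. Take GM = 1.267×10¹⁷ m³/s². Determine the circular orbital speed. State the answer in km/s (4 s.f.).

r = 88770 km = 8.877×10⁷ m.
For a circular orbit v = √(μ/r) = √(1.267×10¹⁷ / 8.877×10⁷) = √(1.427×10⁹) = 37780 m/s.
That is 37.78 km/s.

v ≈ 37.78 km/s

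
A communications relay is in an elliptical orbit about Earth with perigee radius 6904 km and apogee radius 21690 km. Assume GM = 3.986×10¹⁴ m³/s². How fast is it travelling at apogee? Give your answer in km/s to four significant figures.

v ≈ 2.979 km/s

Semi-major axis a = (r_p + r_a)/2 = 14297 km = 1.430×10⁷ m.
Vis-viva: v² = μ(2/r − 1/a) = 3.986×10¹⁴ × (9.221×10⁻⁸ − 6.994×10⁻⁸) = 8.874×10⁶ m²/s².
v = 2979 m/s = 2.979 km/s.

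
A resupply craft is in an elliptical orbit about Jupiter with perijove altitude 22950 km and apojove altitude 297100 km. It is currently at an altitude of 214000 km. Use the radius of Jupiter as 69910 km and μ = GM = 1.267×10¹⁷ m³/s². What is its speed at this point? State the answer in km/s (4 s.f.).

r_p = 69910 + 22950 = 92860 km = 9.2860×10⁷ m.
r_a = 69910 + 297100 = 367010 km = 3.6701×10⁸ m.
r = 69910 + 214000 = 2.8391×10⁵ km = 2.839×10⁸ m.
Semi-major axis a = (r_p + r_a)/2 = 2.2994×10⁵ km = 2.299×10⁸ m.
Vis-viva: v² = μ(2/r − 1/a) = 1.267×10¹⁷ × (7.044×10⁻⁹ − 4.349×10⁻⁹) = 3.415×10⁸ m²/s².
v = 18480 m/s = 18.48 km/s.

v ≈ 18.48 km/s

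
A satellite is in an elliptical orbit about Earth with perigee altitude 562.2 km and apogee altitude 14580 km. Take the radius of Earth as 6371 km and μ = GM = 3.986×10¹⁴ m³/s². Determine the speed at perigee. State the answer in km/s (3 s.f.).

v ≈ 9.29 km/s

r_p = 6371 + 562.2 = 6933.2 km = 6.9332×10⁶ m.
r_a = 6371 + 14580 = 20951 km = 2.0951×10⁷ m.
Semi-major axis a = (r_p + r_a)/2 = 13942 km = 1.394×10⁷ m.
Vis-viva: v² = μ(2/r − 1/a) = 3.986×10¹⁴ × (2.885×10⁻⁷ − 7.173×10⁻⁸) = 8.639×10⁷ m²/s².
v = 9295 m/s = 9.295 km/s.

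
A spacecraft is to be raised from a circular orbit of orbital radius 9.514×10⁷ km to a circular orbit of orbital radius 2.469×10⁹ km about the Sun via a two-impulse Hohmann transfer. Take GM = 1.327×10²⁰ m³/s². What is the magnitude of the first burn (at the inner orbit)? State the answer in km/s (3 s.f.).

Δv ≈ 14.5 km/s

r₁ = 9.514×10⁷ km = 9.514×10¹⁰ m.
r₂ = 2.469×10⁹ km = 2.469×10¹² m.
Transfer ellipse a_t = (r₁ + r₂)/2 = 1.282×10¹² m.
At r₁: circular v_c1 = √(μ/r₁) = 37350 m/s; transfer-perihelion v_p = √[μ(2/r₁ − 1/a_t)] = 51830 m/s.
Δv₁ = v_p − v_c1 = 14480 m/s.
= 14.48 km/s.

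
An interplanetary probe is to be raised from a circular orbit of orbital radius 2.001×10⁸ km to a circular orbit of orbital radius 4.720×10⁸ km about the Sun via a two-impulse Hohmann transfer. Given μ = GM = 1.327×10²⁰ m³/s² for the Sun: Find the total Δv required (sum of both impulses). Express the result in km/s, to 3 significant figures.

r₁ = 2.001×10⁸ km = 2.001×10¹¹ m.
r₂ = 4.720×10⁸ km = 4.720×10¹¹ m.
Transfer ellipse a_t = (r₁ + r₂)/2 = 3.360×10¹¹ m.
At r₁: circular v_c1 = √(μ/r₁) = 25750 m/s; transfer-perihelion v_p = √[μ(2/r₁ − 1/a_t)] = 30520 m/s.
Δv₁ = v_p − v_c1 = 4768 m/s.
At r₂: circular v_c2 = √(μ/r₂) = 16770 m/s; transfer-aphelion v_a = √[μ(2/r₂ − 1/a_t)] = 12940 m/s.
Δv₂ = v_c2 − v_a = 3829 m/s.
Total Δv = Δv₁ + Δv₂ = 8596 m/s = 8.596 km/s.

Δv_total ≈ 8.60 km/s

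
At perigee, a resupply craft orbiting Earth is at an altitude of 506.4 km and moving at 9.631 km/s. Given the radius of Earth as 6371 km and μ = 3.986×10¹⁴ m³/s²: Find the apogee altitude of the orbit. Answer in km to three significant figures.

apogee altitude ≈ 21200 km

r_p = 6371 + 506.4 = 6877.4 km = 6.877×10⁶ m.
Specific energy ε = v²/2 − μ/r = -1.158×10⁷ J/kg, so a = −μ/(2ε) = 1.721×10⁷ m.
The apsides satisfy r_p + r_a = 2a, so the apogee radius is 2a − r_p = 2.754×10⁷ m = 27544 km.
Apogee altitude = 27544 − 6371 = 21173 km.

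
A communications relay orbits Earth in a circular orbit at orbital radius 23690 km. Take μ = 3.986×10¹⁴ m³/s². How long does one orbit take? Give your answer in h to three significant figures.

r = 23690 km = 2.369×10⁷ m.
Kepler's third law: T = 2π√(r³/μ) = 2π√((2.369×10⁷)³ / 3.986×10¹⁴).
r³/μ = 3.335×10⁷ s², so T = 2π × 5.775×10³ = 3.629×10⁴ s.
Converting: 3.629×10⁴ s ÷ 3600 = 10.08 h.

T ≈ 10.1 h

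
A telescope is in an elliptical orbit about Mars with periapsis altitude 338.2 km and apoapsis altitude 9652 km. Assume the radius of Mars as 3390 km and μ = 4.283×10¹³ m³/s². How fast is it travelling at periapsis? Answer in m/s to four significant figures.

v ≈ 4227 m/s

r_p = 3390 + 338.2 = 3728.2 km = 3.7282×10⁶ m.
r_a = 3390 + 9652 = 13042 km = 1.3042×10⁷ m.
Semi-major axis a = (r_p + r_a)/2 = 8385.1 km = 8.385×10⁶ m.
Vis-viva: v² = μ(2/r − 1/a) = 4.283×10¹³ × (5.365×10⁻⁷ − 1.193×10⁻⁷) = 1.787×10⁷ m²/s².
v = 4227 m/s.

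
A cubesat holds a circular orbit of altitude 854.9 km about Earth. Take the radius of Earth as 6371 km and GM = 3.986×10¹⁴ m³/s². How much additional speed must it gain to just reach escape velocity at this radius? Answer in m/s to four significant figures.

Δv ≈ 3076 m/s

r = 6371 + 854.9 = 7225.9 km = 7.2259×10⁶ m.
Circular speed v_c = √(μ/r) = 7427 m/s.
Escape speed v_esc = √(2μ/r) = √2 × v_c = 10500 m/s.
Δv = v_esc − v_c = 3076 m/s.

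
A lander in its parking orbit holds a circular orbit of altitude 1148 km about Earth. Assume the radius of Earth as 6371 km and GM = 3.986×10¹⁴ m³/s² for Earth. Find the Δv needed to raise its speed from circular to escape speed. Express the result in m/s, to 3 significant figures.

r = 6371 + 1148 = 7519.0 km = 7.5190×10⁶ m.
Circular speed v_c = √(μ/r) = 7281 m/s.
Escape speed v_esc = √(2μ/r) = √2 × v_c = 10300 m/s.
Δv = v_esc − v_c = 3016 m/s.

Δv ≈ 3020 m/s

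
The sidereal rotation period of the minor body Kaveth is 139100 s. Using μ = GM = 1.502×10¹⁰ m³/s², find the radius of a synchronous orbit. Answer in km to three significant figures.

A synchronous orbit has period T, so by Kepler's third law a = (μT²/4π²)^(1/3).
μT²/4π² = 1.502×10¹⁰ × (1.391×10⁵)² / 39.48 = 7.361×10¹⁸ m³.
a = 1.945×10⁶ m = 1945.3 km.

r_sync ≈ 1950 km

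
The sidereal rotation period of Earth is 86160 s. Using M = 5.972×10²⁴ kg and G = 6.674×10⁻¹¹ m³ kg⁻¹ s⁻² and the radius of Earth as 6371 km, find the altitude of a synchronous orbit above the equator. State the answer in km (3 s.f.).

h_sync ≈ 35800 km

μ = GM = 6.674×10⁻¹¹ × 5.972×10²⁴ = 3.986×10¹⁴ m³/s².
A synchronous orbit has period T, so by Kepler's third law a = (μT²/4π²)^(1/3).
μT²/4π² = 3.986×10¹⁴ × (8.616×10⁴)² / 39.48 = 7.495×10²² m³.
a = 4.216×10⁷ m = 42162 km.
Altitude h = a − R = 42162 − 6371 = 35791 km.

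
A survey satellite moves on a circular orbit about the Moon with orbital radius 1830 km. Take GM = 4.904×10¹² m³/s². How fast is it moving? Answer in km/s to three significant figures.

v ≈ 1.64 km/s

r = 1830 km = 1.830×10⁶ m.
For a circular orbit v = √(μ/r) = √(4.904×10¹² / 1.830×10⁶) = √(2.680×10⁶) = 1637 m/s.
That is 1.637 km/s.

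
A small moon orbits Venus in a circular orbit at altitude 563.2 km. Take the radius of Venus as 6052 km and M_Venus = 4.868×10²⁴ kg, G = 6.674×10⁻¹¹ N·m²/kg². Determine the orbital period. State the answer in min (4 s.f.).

T ≈ 98.85 min

μ = GM = 6.674×10⁻¹¹ × 4.868×10²⁴ = 3.249×10¹⁴ m³/s².
r = 6052 + 563.2 = 6615.2 km = 6.6152×10⁶ m.
Kepler's third law: T = 2π√(r³/μ) = 2π√((6.615×10⁶)³ / 3.249×10¹⁴).
r³/μ = 8.910×10⁵ s², so T = 2π × 9.439×10² = 5.931×10³ s.
Converting: 5.931×10³ s ÷ 60.00 = 98.85 min.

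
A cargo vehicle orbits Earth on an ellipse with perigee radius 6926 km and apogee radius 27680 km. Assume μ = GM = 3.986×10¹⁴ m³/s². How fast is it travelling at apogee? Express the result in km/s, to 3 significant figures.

v ≈ 2.40 km/s

Semi-major axis a = (r_p + r_a)/2 = 17303 km = 1.730×10⁷ m.
Vis-viva: v² = μ(2/r − 1/a) = 3.986×10¹⁴ × (7.225×10⁻⁸ − 5.779×10⁻⁸) = 5.764×10⁶ m²/s².
v = 2401 m/s = 2.401 km/s.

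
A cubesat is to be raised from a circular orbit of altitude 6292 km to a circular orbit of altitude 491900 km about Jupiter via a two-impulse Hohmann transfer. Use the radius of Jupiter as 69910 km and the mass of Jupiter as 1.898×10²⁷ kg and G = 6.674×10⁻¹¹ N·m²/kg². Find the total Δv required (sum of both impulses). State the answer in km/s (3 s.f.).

μ = GM = 6.674×10⁻¹¹ × 1.898×10²⁷ = 1.267×10¹⁷ m³/s².
r₁ = 69910 + 6292 = 76202 km = 7.6202×10⁷ m.
r₂ = 69910 + 491900 = 561810 km = 5.6181×10⁸ m.
Transfer ellipse a_t = (r₁ + r₂)/2 = 3.190×10⁸ m.
At r₁: circular v_c1 = √(μ/r₁) = 40770 m/s; transfer-perijove v_p = √[μ(2/r₁ − 1/a_t)] = 54110 m/s.
Δv₁ = v_p − v_c1 = 13340 m/s.
At r₂: circular v_c2 = √(μ/r₂) = 15020 m/s; transfer-apojove v_a = √[μ(2/r₂ − 1/a_t)] = 7339 m/s.
Δv₂ = v_c2 − v_a = 7677 m/s.
Total Δv = Δv₁ + Δv₂ = 21010 m/s = 21.01 km/s.

Δv_total ≈ 21.0 km/s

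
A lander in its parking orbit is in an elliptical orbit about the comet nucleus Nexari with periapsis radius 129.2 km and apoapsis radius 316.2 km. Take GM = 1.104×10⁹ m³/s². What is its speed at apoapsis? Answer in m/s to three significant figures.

Semi-major axis a = (r_p + r_a)/2 = 222.70 km = 2.227×10⁵ m.
Vis-viva: v² = μ(2/r − 1/a) = 1.104×10⁹ × (6.325×10⁻⁶ − 4.490×10⁻⁶) = 2.026×10³ m²/s².
v = 45.01 m/s.

v ≈ 45.0 m/s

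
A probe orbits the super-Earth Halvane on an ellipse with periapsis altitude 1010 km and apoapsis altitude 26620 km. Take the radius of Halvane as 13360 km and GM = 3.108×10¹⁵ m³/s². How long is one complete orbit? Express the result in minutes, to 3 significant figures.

r_p = 13360 + 1010 = 14370 km = 1.4370×10⁷ m.
r_a = 13360 + 26620 = 39980 km = 3.9980×10⁷ m.
Semi-major axis a = (r_p + r_a)/2 = (14370 + 39980)/2 = 27175 km = 2.718×10⁷ m.
By Kepler's third law T = 2π√(a³/μ) = 2π × 2.541×10³ = 1.597×10⁴ s.
= 266.1 minutes.

T ≈ 266 minutes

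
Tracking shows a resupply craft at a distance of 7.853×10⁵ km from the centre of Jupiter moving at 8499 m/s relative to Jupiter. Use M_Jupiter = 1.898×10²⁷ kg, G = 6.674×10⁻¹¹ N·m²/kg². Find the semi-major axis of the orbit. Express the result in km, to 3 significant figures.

a ≈ 5.06×10⁵ km

μ = GM = 6.674×10⁻¹¹ × 1.898×10²⁷ = 1.267×10¹⁷ m³/s².
r = 7.853×10⁸ m.
Specific orbital energy ε = v²/2 − μ/r = (8499)²/2 − 1.267×10¹⁷/7.853×10⁸ = -1.252×10⁸ J/kg.
Since ε = −μ/(2a), a = −μ/(2ε) = 5.059×10⁸ m = 5.0593×10⁵ km.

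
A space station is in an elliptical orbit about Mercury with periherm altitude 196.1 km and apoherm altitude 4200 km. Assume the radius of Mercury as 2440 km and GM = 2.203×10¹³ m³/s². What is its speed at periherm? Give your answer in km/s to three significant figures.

v ≈ 3.46 km/s

r_p = 2440 + 196.1 = 2636.1 km = 2.6361×10⁶ m.
r_a = 2440 + 4200 = 6640.0 km = 6.6400×10⁶ m.
Semi-major axis a = (r_p + r_a)/2 = 4638.1 km = 4.638×10⁶ m.
Vis-viva: v² = μ(2/r − 1/a) = 2.203×10¹³ × (7.587×10⁻⁷ − 2.156×10⁻⁷) = 1.196×10⁷ m²/s².
v = 3459 m/s = 3.459 km/s.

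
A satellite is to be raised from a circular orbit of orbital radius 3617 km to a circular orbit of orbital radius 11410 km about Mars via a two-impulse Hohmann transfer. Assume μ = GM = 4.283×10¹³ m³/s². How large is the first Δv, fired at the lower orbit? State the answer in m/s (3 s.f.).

Δv ≈ 799 m/s

r₁ = 3617 km = 3.617×10⁶ m.
r₂ = 11410 km = 1.141×10⁷ m.
Transfer ellipse a_t = (r₁ + r₂)/2 = 7.514×10⁶ m.
At r₁: circular v_c1 = √(μ/r₁) = 3441 m/s; transfer-periapsis v_p = √[μ(2/r₁ − 1/a_t)] = 4241 m/s.
Δv₁ = v_p − v_c1 = 799.4 m/s.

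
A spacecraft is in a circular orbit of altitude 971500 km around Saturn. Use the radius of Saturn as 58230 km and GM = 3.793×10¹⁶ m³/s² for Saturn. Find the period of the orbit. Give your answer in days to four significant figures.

r = 58230 + 971500 = 1029700 km = 1.0297×10⁹ m.
Kepler's third law: T = 2π√(r³/μ) = 2π√((1.030×10⁹)³ / 3.793×10¹⁶).
r³/μ = 2.879×10¹⁰ s², so T = 2π × 1.697×10⁵ = 1.066×10⁶ s.
Converting: 1.066×10⁶ s ÷ 86400 = 12.34 days.

T ≈ 12.34 days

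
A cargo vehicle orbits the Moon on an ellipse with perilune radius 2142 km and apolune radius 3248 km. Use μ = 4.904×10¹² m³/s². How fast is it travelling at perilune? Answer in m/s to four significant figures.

v ≈ 1661 m/s

Semi-major axis a = (r_p + r_a)/2 = 2695.0 km = 2.695×10⁶ m.
Vis-viva: v² = μ(2/r − 1/a) = 4.904×10¹² × (9.337×10⁻⁷ − 3.711×10⁻⁷) = 2.759×10⁶ m²/s².
v = 1661 m/s.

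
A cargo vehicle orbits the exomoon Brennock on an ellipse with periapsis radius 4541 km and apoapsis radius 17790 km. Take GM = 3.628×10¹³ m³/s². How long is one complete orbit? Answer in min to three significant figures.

Semi-major axis a = (r_p + r_a)/2 = (4541.0 + 17790)/2 = 11166 km = 1.117×10⁷ m.
By Kepler's third law T = 2π√(a³/μ) = 2π × 6.194×10³ = 3.892×10⁴ s.
= 648.7 min.

T ≈ 649 min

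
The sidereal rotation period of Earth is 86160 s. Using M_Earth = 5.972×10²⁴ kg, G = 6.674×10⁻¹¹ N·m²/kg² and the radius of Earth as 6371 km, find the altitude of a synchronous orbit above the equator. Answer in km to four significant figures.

h_sync ≈ 35790 km

μ = GM = 6.674×10⁻¹¹ × 5.972×10²⁴ = 3.986×10¹⁴ m³/s².
A synchronous orbit has period T, so by Kepler's third law a = (μT²/4π²)^(1/3).
μT²/4π² = 3.986×10¹⁴ × (8.616×10⁴)² / 39.48 = 7.495×10²² m³.
a = 4.216×10⁷ m = 42162 km.
Altitude h = a − R = 42162 − 6371 = 35791 km.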